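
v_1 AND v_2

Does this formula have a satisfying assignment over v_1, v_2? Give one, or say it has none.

v_1 = True, v_2 = True

Both conjuncts True, so the formula holds.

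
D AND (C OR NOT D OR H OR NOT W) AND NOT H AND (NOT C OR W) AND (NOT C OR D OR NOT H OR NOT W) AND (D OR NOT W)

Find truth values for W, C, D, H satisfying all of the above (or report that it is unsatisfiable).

W = True, C = True, D = True, H = False

Unit clause (D) forces D = True.
Unit clause (NOT H) forces H = False.
Set W = True.
  then (C OR NOT D OR H OR NOT W) forces C = True.
Check each clause:
  (D): D holds.
  (C OR NOT D OR H OR NOT W): C holds.
  (NOT H): NOT H holds.
  (NOT C OR W): W holds.
  (NOT C OR D OR NOT H OR NOT W): D holds.
  (D OR NOT W): D holds.
All clauses satisfied.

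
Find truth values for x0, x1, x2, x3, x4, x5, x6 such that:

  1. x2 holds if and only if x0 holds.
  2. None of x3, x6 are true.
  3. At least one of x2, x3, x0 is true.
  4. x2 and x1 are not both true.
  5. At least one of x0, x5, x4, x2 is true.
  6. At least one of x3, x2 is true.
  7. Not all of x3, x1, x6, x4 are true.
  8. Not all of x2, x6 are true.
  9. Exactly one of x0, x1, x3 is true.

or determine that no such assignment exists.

x0: True; x1: False; x2: True; x3: False; x4: True; x5: False; x6: False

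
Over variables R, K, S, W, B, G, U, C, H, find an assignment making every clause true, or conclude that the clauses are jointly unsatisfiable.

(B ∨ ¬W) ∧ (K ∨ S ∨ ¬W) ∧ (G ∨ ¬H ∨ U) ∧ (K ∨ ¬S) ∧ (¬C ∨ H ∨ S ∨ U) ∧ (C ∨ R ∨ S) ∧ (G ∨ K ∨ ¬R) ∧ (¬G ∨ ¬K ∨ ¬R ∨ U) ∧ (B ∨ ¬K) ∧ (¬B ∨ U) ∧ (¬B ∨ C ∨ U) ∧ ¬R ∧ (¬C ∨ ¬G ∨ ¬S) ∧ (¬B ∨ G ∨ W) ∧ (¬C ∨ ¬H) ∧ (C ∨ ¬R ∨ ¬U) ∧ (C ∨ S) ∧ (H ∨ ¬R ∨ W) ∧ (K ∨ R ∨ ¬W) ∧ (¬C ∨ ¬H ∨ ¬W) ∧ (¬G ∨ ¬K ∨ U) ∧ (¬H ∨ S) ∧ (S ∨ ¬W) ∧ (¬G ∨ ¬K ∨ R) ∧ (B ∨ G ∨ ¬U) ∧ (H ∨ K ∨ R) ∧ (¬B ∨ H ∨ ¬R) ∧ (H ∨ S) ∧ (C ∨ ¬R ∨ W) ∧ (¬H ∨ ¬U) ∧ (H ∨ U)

R: False, K: True, S: True, W: True, B: True, G: False, U: True, C: False, H: False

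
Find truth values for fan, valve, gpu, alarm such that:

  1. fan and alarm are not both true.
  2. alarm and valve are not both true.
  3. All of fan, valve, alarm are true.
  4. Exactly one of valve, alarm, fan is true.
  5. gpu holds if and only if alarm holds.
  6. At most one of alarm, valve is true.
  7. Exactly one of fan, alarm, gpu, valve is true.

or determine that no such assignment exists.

Unsatisfiable

Case fan = True:
  (1) with fan=T forces alarm = False.
  Constraint (3) is violated (alarm=F) — contradiction.
Case fan = False:
  Constraint (3) is violated (fan=F) — contradiction.
Both cases fail — unsatisfiable.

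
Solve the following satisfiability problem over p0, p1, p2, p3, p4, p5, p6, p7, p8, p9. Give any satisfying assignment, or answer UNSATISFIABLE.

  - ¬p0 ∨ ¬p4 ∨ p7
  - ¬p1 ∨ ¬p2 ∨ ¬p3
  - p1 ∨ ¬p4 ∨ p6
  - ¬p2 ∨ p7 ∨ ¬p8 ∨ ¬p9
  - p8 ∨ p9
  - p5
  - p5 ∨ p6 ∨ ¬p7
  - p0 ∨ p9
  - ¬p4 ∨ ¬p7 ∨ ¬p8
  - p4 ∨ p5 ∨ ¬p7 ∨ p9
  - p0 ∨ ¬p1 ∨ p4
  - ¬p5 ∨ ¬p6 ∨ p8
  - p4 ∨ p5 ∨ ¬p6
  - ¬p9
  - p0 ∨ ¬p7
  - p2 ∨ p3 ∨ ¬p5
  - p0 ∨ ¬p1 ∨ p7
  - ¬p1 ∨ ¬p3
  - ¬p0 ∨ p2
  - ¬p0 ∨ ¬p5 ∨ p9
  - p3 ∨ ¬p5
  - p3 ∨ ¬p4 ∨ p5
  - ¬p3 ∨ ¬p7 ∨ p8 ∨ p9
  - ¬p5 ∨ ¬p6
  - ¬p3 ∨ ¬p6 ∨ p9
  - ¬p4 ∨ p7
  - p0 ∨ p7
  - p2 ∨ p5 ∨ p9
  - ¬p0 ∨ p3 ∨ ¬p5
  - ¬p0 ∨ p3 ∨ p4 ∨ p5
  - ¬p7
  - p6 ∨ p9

No satisfying assignment exists.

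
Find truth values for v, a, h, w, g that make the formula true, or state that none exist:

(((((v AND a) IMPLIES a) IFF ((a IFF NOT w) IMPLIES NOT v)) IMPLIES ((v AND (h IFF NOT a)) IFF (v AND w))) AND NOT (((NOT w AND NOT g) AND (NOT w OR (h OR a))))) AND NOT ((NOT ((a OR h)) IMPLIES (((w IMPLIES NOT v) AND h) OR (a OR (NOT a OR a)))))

UNSATISFIABLE

The conjunct NOT ((NOT ((a OR h)) IMPLIES (((w IMPLIES NOT v) AND h) OR (a OR (NOT a OR a))))) is unsatisfiable on its own:
  a = True: this becomes NOT ((False IMPLIES True)) = False.
  a = False: this becomes NOT ((NOT h IMPLIES True)) = False.
So the whole conjunction is unsatisfiable.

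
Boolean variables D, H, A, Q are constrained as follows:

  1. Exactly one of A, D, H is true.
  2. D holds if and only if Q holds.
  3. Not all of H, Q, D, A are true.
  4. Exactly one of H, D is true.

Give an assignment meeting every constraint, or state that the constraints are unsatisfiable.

D = False, H = True, A = False, Q = False

  (1) {A, D, H}: 1 true — exactly one ✓
  (2) D=F, Q=F — same ✓
  (3) {H, Q, D, A}: 1/4 true — not all ✓
  (4) {H, D}: 1 true — exactly one ✓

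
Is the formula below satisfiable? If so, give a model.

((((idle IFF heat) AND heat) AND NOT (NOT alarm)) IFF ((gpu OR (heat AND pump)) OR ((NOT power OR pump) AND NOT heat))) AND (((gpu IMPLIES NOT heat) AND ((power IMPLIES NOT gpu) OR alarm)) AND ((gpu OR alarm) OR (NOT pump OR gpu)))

heat = True; pump = True; alarm = True; power = False; gpu = False; idle = True

  (((idle IFF heat) AND heat) AND NOT (NOT alarm)) IFF ((gpu OR (heat AND pump)) OR ((NOT power OR pump) AND NOT heat)) = True
    ((idle IFF heat) AND heat) AND NOT (NOT alarm) = True
      (idle IFF heat) AND heat = True
        idle IFF heat = True
      NOT (NOT alarm) = True
        NOT alarm = False
    (gpu OR (heat AND pump)) OR ((NOT power OR pump) AND NOT heat) = True
      gpu OR (heat AND pump) = True
        heat AND pump = True
      (NOT power OR pump) AND NOT heat = False
        NOT power OR pump = True
          NOT power = True
        NOT heat = False
  ((gpu IMPLIES NOT heat) AND ((power IMPLIES NOT gpu) OR alarm)) AND ((gpu OR alarm) OR (NOT pump OR gpu)) = True
    (gpu IMPLIES NOT heat) AND ((power IMPLIES NOT gpu) OR alarm) = True
      gpu IMPLIES NOT heat = True
        NOT heat = False
      (power IMPLIES NOT gpu) OR alarm = True
        power IMPLIES NOT gpu = True
          NOT gpu = True
    (gpu OR alarm) OR (NOT pump OR gpu) = True
      gpu OR alarm = True
      NOT pump OR gpu = False
        NOT pump = False
Both conjuncts True, so the formula holds.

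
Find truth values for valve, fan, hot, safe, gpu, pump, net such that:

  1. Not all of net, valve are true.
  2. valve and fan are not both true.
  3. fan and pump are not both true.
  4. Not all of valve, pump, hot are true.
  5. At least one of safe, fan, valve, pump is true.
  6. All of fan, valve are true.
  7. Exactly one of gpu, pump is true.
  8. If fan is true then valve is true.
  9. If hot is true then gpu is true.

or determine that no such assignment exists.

No satisfying assignment exists.

Case fan = True:
  (2) with fan=T forces valve = False.
  Constraint (6) is violated (valve=F) — contradiction.
Case fan = False:
  Constraint (6) is violated (fan=F) — contradiction.
Both cases fail — unsatisfiable.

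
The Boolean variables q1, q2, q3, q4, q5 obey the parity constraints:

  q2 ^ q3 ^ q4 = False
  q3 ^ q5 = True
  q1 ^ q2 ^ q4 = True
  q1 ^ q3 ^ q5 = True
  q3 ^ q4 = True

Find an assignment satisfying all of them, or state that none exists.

q1 = False, q2 = True, q3 = True, q4 = False, q5 = False

q2 ^ q3 ^ q4 = T ^ T ^ F = False ✓
q3 ^ q5 = T ^ F = True ✓
q1 ^ q2 ^ q4 = F ^ T ^ F = True ✓
q1 ^ q3 ^ q5 = F ^ T ^ F = True ✓
q3 ^ q4 = T ^ F = True ✓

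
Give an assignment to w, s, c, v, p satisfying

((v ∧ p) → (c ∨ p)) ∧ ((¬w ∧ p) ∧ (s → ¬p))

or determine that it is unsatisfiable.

w = False, s = False, c = True, v = False, p = True

  (v ∧ p) → (c ∨ p) = True
    v ∧ p = False
    c ∨ p = True
  (¬w ∧ p) ∧ (s → ¬p) = True
    ¬w ∧ p = True
      ¬w = True
    s → ¬p = True
      ¬p = False
Both conjuncts True, so the formula holds.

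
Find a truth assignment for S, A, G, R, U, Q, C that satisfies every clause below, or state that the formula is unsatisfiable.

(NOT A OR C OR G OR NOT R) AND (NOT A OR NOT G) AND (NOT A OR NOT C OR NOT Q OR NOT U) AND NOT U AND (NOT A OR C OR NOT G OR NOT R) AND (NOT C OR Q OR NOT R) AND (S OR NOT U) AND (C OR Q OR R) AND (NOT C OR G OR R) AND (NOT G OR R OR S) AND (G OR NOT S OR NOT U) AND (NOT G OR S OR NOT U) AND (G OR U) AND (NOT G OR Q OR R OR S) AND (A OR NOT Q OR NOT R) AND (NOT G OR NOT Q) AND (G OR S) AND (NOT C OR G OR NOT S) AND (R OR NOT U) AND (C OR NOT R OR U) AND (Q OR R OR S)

S = True, A = False, G = True, R = False, U = False, Q = False, C = True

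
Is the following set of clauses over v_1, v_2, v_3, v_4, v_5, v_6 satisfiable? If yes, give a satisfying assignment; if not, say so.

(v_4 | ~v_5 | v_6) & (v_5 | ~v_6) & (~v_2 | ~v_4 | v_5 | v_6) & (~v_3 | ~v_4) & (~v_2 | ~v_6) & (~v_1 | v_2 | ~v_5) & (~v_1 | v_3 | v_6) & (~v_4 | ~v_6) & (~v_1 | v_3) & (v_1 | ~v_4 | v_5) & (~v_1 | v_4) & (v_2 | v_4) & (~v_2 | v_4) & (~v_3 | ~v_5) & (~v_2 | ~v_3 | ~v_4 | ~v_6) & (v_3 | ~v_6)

v_1: False, v_2: True, v_3: False, v_4: True, v_5: True, v_6: False

Try v_1 = True:
  (~v_1 | v_3) forces v_3 = True.
  (~v_3 | ~v_4) forces v_4 = False.
  clause (~v_1 | v_4) is falsified — backtrack.
So v_1 = False.
Set v_2 = True.
  then (~v_2 | ~v_6) forces v_6 = False.
  then (~v_2 | v_4) forces v_4 = True.
  then (~v_2 | ~v_4 | v_5 | v_6) forces v_5 = True.
  then (~v_3 | ~v_4) forces v_3 = False.
All clauses satisfied.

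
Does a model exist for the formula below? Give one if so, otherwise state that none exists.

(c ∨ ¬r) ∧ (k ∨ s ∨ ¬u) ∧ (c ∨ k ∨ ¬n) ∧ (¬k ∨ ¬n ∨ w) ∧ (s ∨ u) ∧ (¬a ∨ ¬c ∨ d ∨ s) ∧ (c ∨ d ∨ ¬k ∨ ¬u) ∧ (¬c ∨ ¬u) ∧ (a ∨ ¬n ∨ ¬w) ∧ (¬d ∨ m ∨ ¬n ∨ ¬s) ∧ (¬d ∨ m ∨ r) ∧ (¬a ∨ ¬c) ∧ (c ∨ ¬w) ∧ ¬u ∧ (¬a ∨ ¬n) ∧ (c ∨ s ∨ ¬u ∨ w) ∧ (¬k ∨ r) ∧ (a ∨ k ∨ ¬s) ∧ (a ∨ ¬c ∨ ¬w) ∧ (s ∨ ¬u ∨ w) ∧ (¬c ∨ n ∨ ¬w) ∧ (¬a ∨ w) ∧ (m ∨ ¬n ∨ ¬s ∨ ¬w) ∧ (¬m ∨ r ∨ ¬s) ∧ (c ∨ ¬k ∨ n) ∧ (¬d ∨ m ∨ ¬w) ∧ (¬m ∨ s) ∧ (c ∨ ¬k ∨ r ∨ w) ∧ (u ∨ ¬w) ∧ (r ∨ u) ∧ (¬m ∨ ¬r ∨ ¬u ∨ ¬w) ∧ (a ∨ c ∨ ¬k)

c: True, w: False, u: False, a: False, m: True, r: True, s: True, k: True, d: True, n: False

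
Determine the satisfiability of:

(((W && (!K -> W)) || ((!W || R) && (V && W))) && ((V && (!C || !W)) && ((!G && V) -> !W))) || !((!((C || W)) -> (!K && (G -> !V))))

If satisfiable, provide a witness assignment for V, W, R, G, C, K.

V: False, W: False, R: True, G: False, C: False, K: True

  (((W && (!K -> W)) || ((!W || R) && (V && W))) && ((V && (!C || !W)) && ((!G && V) -> !W))) || !((!((C || W)) -> (!K && (G -> !V)))) = True
    ((W && (!K -> W)) || ((!W || R) && (V && W))) && ((V && (!C || !W)) && ((!G && V) -> !W)) = False
      (W && (!K -> W)) || ((!W || R) && (V && W)) = False
        W && (!K -> W) = False
          !K -> W = True
            !K = False
        (!W || R) && (V && W) = False
          !W || R = True
            !W = True
          V && W = False
      (V && (!C || !W)) && ((!G && V) -> !W) = False
        V && (!C || !W) = False
          !C || !W = True
            !C = True
            !W = True
        (!G && V) -> !W = True
          !G && V = False
            !G = True
          !W = True
    !((!((C || W)) -> (!K && (G -> !V)))) = True
      !((C || W)) -> (!K && (G -> !V)) = False
        !((C || W)) = True
          C || W = False
        !K && (G -> !V) = False
          !K = False
          G -> !V = True
            !V = True
The formula evaluates to True.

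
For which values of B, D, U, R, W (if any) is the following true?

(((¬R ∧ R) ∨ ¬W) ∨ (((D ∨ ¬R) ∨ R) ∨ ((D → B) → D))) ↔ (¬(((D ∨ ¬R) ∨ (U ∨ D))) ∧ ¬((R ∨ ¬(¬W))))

Unsatisfiable — no assignment works.

Case R = True: the formula becomes (¬W ∨ True) ↔ (¬((D ∨ (U ∨ D))) ∧ False) = False.
Case R = False: the formula becomes (¬W ∨ True) ↔ (False ∧ ¬(¬(¬W))) = False.
Both cases fail — unsatisfiable.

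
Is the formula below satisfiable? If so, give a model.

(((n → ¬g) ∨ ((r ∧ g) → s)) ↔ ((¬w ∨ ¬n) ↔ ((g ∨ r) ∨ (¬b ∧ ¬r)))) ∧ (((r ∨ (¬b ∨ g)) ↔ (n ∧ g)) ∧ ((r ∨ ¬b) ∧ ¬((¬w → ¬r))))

r: True, w: False, n: True, s: True, g: True, b: True

  ((n → ¬g) ∨ ((r ∧ g) → s)) ↔ ((¬w ∨ ¬n) ↔ ((g ∨ r) ∨ (¬b ∧ ¬r))) = True
    (n → ¬g) ∨ ((r ∧ g) → s) = True
      n → ¬g = False
        ¬g = False
      (r ∧ g) → s = True
        r ∧ g = True
    (¬w ∨ ¬n) ↔ ((g ∨ r) ∨ (¬b ∧ ¬r)) = True
      ¬w ∨ ¬n = True
        ¬w = True
        ¬n = False
      (g ∨ r) ∨ (¬b ∧ ¬r) = True
        g ∨ r = True
        ¬b ∧ ¬r = False
          ¬b = False
          ¬r = False
  ((r ∨ (¬b ∨ g)) ↔ (n ∧ g)) ∧ ((r ∨ ¬b) ∧ ¬((¬w → ¬r))) = True
    (r ∨ (¬b ∨ g)) ↔ (n ∧ g) = True
      r ∨ (¬b ∨ g) = True
        ¬b ∨ g = True
          ¬b = False
      n ∧ g = True
    (r ∨ ¬b) ∧ ¬((¬w → ¬r)) = True
      r ∨ ¬b = True
        ¬b = False
      ¬((¬w → ¬r)) = True
        ¬w → ¬r = False
          ¬w = True
          ¬r = False
Both conjuncts True, so the formula holds.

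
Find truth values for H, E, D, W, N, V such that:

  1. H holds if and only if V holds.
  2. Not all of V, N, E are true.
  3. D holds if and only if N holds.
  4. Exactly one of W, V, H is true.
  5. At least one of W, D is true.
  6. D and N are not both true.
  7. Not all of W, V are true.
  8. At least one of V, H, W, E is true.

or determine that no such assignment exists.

H: False, E: True, D: False, W: True, N: False, V: False

  (1) H=F, V=F — same ✓
  (2) {V, N, E}: 1/3 true — not all ✓
  (3) D=F, N=F — same ✓
  (4) {W, V, H}: 1 true — exactly one ✓
  (5) {W, D}: 1 true — at least one ✓
  (6) D=F, N=F — not both ✓
  (7) {W, V}: 1/2 true — not all ✓
  (8) {V, H, W, E}: 2 true — at least one ✓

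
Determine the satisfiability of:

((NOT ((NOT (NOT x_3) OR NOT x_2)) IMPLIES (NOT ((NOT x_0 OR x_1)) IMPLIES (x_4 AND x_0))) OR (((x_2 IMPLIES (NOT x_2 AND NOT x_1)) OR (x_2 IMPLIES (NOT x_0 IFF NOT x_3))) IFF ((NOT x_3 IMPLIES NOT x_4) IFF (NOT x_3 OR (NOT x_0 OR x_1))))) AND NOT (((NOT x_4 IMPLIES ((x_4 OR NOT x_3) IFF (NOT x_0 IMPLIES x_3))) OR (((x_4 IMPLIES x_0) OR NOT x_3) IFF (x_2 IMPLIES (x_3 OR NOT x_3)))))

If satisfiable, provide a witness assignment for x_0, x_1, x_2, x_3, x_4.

The conjunct NOT (((NOT x_4 IMPLIES ((x_4 OR NOT x_3) IFF (NOT x_0 IMPLIES x_3))) OR (((x_4 IMPLIES x_0) OR NOT x_3) IFF (x_2 IMPLIES (x_3 OR NOT x_3))))) is unsatisfiable on its own:
  x_3 = True: simplifies to NOT (((NOT x_4 IMPLIES x_4) OR (x_4 IMPLIES x_0))).
    x_4 = True: this becomes NOT ((True OR x_0)) = False.
    x_4 = False: this becomes NOT ((False OR True)) = False.
  x_3 = False: this becomes NOT (((NOT x_4 IMPLIES x_0) OR True)) = False.
So the whole conjunction is unsatisfiable.

Unsatisfiable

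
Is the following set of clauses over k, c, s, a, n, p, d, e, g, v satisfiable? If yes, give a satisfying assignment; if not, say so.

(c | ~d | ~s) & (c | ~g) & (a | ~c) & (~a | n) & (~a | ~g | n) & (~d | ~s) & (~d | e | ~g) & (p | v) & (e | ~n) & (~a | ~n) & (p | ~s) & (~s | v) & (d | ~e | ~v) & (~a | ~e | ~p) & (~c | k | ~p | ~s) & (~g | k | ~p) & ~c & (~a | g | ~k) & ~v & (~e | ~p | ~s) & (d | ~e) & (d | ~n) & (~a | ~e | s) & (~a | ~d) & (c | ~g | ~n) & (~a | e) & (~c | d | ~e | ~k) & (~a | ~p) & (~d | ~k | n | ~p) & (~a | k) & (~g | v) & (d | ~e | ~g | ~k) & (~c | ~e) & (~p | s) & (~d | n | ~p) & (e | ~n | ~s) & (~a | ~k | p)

Unsatisfiable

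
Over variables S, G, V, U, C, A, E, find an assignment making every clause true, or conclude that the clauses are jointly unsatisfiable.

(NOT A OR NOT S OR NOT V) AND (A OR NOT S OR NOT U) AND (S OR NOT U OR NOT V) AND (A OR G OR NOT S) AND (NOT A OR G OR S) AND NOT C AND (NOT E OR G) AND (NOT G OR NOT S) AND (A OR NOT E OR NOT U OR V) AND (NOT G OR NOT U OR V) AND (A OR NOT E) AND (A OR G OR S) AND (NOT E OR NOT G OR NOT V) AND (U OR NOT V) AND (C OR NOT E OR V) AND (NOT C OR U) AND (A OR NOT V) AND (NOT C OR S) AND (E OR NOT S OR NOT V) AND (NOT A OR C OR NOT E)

S: True, G: False, V: False, U: False, C: False, A: True, E: False

Unit clause (NOT C) forces C = False.
Set S = True.
  then (NOT G OR NOT S) forces G = False.
  then (A OR G OR NOT S) forces A = True.
  then (NOT E OR G) forces E = False.
  then (E OR NOT S OR NOT V) forces V = False.
Set U = False.
All clauses satisfied.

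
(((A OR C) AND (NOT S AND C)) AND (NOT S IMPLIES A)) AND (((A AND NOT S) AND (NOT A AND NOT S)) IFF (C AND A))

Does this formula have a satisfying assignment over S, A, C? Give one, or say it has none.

Case A = True: the formula simplifies to (NOT S AND C) AND NOT C.
  C = True: the conjunct NOT C is False.
  C = False: the conjunct C is False.
Case A = False: the formula simplifies to (C AND (NOT S AND C)) AND S.
  S = True: the conjunct NOT S is False.
  S = False: the conjunct S is False.
Both cases fail — unsatisfiable.

Unsatisfiable — no assignment works.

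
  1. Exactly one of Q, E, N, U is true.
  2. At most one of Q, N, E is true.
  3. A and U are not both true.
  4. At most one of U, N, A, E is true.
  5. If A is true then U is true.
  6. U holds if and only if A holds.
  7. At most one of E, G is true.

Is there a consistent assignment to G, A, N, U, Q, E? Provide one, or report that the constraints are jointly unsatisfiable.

G: False, A: False, N: False, U: False, Q: True, E: False

  (1) {Q, E, N, U}: 1 true — exactly one ✓
  (2) {Q, N, E}: 1 true — at most one ✓
  (3) A=F, U=F — not both ✓
  (4) {U, N, A, E}: 0 true — at most one ✓
  (5) A=F ⇒ U: vacuous ✓
  (6) U=F, A=F — same ✓
  (7) {E, G}: 0 true — at most one ✓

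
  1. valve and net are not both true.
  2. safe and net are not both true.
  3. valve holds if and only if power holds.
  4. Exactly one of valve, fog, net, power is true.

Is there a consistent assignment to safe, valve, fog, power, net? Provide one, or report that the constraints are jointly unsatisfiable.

safe=T; valve=F; fog=T; power=F; net=F

  (1) valve=F, net=F — not both ✓
  (2) safe=T, net=F — not both ✓
  (3) valve=F, power=F — same ✓
  (4) {valve, fog, net, power}: 1 true — exactly one ✓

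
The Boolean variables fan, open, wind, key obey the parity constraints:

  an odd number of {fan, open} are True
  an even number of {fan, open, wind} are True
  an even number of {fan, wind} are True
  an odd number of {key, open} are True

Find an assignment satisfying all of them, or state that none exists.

fan: True, open: False, wind: True, key: True

{fan, open}: 1 true → odd ✓
{fan, open, wind}: 2 true → even ✓
{fan, wind}: 2 true → even ✓
{key, open}: 1 true → odd ✓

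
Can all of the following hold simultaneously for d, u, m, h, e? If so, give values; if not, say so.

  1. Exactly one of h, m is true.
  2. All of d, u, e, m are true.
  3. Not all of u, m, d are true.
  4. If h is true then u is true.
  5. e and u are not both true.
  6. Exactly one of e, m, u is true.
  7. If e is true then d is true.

Case d = True:
  (2) forces u = True.
  (2) forces e = True.
  Constraint (5) is violated (e=T, u=T) — contradiction.
Case d = False:
  Constraint (2) is violated (d=F) — contradiction.
Both cases fail — unsatisfiable.

Unsatisfiable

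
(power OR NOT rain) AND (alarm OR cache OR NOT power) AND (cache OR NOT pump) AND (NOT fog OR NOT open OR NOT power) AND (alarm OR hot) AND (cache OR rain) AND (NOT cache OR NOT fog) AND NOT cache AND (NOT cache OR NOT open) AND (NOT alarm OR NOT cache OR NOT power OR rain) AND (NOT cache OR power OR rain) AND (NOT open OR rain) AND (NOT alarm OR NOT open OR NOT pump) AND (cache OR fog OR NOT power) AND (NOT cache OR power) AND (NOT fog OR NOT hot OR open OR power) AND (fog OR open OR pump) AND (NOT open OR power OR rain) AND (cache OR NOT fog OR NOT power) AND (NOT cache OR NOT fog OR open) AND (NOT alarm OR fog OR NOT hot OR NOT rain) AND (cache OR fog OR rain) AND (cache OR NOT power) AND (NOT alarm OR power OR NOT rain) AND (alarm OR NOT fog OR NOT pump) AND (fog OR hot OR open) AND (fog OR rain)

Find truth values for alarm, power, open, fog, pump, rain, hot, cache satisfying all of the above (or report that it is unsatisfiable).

Case power = True:
  (NOT cache) forces cache = False.
  Clause (cache OR NOT power) is falsified — contradiction.
Case power = False:
  (power OR NOT rain) forces rain = False.
  (cache OR rain) forces cache = True.
  Clause (NOT cache) is falsified — contradiction.
Both cases fail, so the formula is unsatisfiable.

Unsatisfiable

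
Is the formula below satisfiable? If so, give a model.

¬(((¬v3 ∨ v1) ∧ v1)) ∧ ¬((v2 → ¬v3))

v1=F; v2=T; v3=T

  ¬(((¬v3 ∨ v1) ∧ v1)) = True
    (¬v3 ∨ v1) ∧ v1 = False
      ¬v3 ∨ v1 = False
        ¬v3 = False
  ¬((v2 → ¬v3)) = True
    v2 → ¬v3 = False
      ¬v3 = False
Both conjuncts True, so the formula holds.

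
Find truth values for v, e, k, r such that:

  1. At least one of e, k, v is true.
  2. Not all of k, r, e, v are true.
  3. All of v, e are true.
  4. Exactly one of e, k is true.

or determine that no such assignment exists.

v=T, e=T, k=F, r=T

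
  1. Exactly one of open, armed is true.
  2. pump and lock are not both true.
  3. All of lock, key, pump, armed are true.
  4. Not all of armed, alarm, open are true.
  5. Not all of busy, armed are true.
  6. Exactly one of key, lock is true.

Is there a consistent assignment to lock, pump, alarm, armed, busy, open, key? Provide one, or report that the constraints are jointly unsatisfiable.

Case key = True:
  (3) forces lock = True.
  Constraint (6) is violated (key=T, lock=T) — contradiction.
Case key = False:
  Constraint (3) is violated (key=F) — contradiction.
Both cases fail — unsatisfiable.

UNSATISFIABLE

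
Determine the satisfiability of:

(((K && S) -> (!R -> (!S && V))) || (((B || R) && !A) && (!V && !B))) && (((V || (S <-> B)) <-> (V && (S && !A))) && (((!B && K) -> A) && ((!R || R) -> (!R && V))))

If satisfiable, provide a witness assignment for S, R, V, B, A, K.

S = True, R = False, V = True, B = True, A = False, K = False

  ((K && S) -> (!R -> (!S && V))) || (((B || R) && !A) && (!V && !B)) = True
    (K && S) -> (!R -> (!S && V)) = True
      K && S = False
      !R -> (!S && V) = False
        !R = True
        !S && V = False
          !S = False
    ((B || R) && !A) && (!V && !B) = False
      (B || R) && !A = True
        B || R = True
        !A = True
      !V && !B = False
        !V = False
        !B = False
  ((V || (S <-> B)) <-> (V && (S && !A))) && (((!B && K) -> A) && ((!R || R) -> (!R && V))) = True
    (V || (S <-> B)) <-> (V && (S && !A)) = True
      V || (S <-> B) = True
        S <-> B = True
      V && (S && !A) = True
        S && !A = True
          !A = True
    ((!B && K) -> A) && ((!R || R) -> (!R && V)) = True
      (!B && K) -> A = True
        !B && K = False
          !B = False
      (!R || R) -> (!R && V) = True
        !R || R = True
          !R = True
        !R && V = True
          !R = True
Both conjuncts True, so the formula holds.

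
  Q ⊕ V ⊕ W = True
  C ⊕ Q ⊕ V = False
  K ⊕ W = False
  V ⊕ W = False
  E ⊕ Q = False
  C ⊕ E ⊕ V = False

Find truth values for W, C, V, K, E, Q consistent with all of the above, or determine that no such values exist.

W = True, C = False, V = True, K = True, E = True, Q = True

Q ⊕ V ⊕ W = T ⊕ T ⊕ T = True ✓
C ⊕ Q ⊕ V = F ⊕ T ⊕ T = False ✓
K ⊕ W = T ⊕ T = False ✓
V ⊕ W = T ⊕ T = False ✓
E ⊕ Q = T ⊕ T = False ✓
C ⊕ E ⊕ V = F ⊕ T ⊕ T = False ✓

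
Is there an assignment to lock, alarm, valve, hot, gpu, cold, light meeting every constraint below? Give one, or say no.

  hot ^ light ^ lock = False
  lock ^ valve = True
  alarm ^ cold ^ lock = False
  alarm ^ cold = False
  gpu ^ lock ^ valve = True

lock = False, alarm = False, valve = True, hot = True, gpu = False, cold = False, light = True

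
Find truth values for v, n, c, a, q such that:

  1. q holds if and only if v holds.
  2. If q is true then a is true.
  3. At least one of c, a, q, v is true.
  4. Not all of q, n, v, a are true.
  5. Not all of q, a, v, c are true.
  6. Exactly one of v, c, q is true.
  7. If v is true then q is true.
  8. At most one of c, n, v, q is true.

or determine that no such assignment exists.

v = False, n = False, c = True, a = True, q = False

  (1) q=F, v=F — same ✓
  (2) q=F ⇒ a: vacuous ✓
  (3) {c, a, q, v}: 2 true — at least one ✓
  (4) {q, n, v, a}: 1/4 true — not all ✓
  (5) {q, a, v, c}: 2/4 true — not all ✓
  (6) {v, c, q}: 1 true — exactly one ✓
  (7) v=F ⇒ q: vacuous ✓
  (8) {c, n, v, q}: 1 true — at most one ✓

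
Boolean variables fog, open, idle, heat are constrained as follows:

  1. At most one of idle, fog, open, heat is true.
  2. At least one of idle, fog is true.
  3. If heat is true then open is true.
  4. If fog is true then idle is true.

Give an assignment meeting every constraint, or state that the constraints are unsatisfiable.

fog = False; open = False; idle = True; heat = False

  (1) {idle, fog, open, heat}: 1 true — at most one ✓
  (2) {idle, fog}: 1 true — at least one ✓
  (3) heat=F ⇒ open: vacuous ✓
  (4) fog=F ⇒ idle: vacuous ✓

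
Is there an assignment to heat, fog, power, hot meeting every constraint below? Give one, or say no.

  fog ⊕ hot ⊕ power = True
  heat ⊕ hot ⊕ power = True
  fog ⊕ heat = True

Adding constraints 1, 2, 3 mod 2: every variable appears an even number of times on the left, so the left side is 0.
But the right sides sum to 1 (mod 2). 0 ≠ 1 — the system is inconsistent.

No satisfying assignment exists.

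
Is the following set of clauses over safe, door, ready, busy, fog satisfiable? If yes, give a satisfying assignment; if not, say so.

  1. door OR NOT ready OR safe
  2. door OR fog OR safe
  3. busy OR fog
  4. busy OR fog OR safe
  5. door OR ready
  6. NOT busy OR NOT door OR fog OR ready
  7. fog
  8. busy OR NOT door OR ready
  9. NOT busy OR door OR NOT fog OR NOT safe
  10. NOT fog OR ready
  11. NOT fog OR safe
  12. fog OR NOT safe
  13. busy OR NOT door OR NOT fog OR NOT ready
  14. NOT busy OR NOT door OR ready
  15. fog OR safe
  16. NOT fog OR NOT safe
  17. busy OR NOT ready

Unsatisfiable

Case safe = True:
  (fog) forces fog = True.
  Clause (NOT fog OR NOT safe) is falsified — contradiction.
Case safe = False:
  (fog) forces fog = True.
  Clause (NOT fog OR safe) is falsified — contradiction.
Both cases fail, so the formula is unsatisfiable.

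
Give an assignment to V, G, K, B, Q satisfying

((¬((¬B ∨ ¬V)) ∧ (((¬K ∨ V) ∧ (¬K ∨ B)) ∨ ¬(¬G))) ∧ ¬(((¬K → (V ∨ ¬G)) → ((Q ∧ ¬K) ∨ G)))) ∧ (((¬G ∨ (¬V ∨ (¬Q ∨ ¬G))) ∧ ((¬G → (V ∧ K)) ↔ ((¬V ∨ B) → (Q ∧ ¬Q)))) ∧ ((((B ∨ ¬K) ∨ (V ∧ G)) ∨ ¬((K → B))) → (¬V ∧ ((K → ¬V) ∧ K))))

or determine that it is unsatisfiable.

Case V = True: the formula simplifies to ((¬(¬B) ∧ ((¬K ∨ B) ∨ ¬(¬G))) ∧ ¬(((Q ∧ ¬K) ∨ G))) ∧ (((¬G ∨ (¬Q ∨ ¬G)) ∧ ((¬G → K) ↔ (B → (Q ∧ ¬Q)))) ∧ ¬((((B ∨ ¬K) ∨ G) ∨ ¬((K → B))))).
  B = True: the conjunct ¬((((B ∨ ¬K) ∨ G) ∨ ¬((K → B)))) becomes ¬((True ∨ False)) = False.
  B = False: the conjunct ¬(¬B) becomes ¬(¬False) = False.
Case V = False: the conjunct ¬((¬B ∨ ¬V)) becomes ¬((¬B ∨ True)) = False.
Both cases fail — unsatisfiable.

UNSATISFIABLE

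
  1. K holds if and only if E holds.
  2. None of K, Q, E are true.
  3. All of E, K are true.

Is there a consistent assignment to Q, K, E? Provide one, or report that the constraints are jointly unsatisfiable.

Case K = True:
  Constraint (2) is violated (K=T) — contradiction.
Case K = False:
  Constraint (3) is violated (K=F) — contradiction.
Both cases fail — unsatisfiable.

UNSATISFIABLE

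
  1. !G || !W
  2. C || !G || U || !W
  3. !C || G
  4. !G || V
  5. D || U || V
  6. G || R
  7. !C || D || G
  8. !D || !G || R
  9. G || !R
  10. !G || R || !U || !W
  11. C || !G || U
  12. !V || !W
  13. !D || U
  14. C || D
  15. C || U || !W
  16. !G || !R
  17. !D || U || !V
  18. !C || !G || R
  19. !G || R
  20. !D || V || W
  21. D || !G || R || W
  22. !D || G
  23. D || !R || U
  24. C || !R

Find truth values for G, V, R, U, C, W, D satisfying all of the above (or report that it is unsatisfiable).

UNSATISFIABLE

Case R = True:
  (G || !R) forces G = True.
  Clause (!G || !R) is falsified — contradiction.
Case R = False:
  (G || R) forces G = True.
  Clause (!G || R) is falsified — contradiction.
Both cases fail, so the formula is unsatisfiable.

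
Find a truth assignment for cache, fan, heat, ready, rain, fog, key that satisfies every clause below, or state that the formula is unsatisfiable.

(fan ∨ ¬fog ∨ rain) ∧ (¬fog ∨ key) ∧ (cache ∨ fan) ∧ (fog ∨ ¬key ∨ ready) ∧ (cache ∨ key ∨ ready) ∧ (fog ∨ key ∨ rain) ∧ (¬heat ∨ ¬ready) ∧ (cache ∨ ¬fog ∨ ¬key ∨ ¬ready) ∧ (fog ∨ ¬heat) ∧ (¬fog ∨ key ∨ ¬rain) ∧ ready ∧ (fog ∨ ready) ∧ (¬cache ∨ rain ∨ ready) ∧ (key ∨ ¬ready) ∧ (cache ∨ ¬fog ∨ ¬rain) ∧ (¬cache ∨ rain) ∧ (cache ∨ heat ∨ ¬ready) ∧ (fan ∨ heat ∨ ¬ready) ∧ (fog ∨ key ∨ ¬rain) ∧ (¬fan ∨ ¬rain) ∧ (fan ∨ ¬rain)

Case ready = True:
  (¬heat ∨ ¬ready) forces heat = False.
  (key ∨ ¬ready) forces key = True.
  (cache ∨ heat ∨ ¬ready) forces cache = True.
  (¬cache ∨ rain) forces rain = True.
  (fan ∨ heat ∨ ¬ready) forces fan = True.
  Clause (¬fan ∨ ¬rain) is falsified — contradiction.
Case ready = False:
  Clause (ready) is falsified — contradiction.
Both cases fail, so the formula is unsatisfiable.

The formula is unsatisfiable.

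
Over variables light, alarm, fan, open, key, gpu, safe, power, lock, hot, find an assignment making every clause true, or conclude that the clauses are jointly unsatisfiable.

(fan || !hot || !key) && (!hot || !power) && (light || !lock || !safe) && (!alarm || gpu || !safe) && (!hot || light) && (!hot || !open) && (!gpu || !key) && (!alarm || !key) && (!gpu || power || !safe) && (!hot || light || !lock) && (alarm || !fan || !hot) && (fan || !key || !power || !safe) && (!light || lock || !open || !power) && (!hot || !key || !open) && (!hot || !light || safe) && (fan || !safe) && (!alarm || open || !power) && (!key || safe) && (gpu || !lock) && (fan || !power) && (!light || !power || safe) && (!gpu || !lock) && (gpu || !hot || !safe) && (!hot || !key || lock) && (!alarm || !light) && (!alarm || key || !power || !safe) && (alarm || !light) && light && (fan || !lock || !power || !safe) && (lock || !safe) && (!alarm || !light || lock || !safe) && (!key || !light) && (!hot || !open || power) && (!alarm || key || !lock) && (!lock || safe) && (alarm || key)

Case light = True:
  (!alarm || !light) forces alarm = False.
  Clause (alarm || !light) is falsified — contradiction.
Case light = False:
  Clause (light) is falsified — contradiction.
Both cases fail, so the formula is unsatisfiable.

No satisfying assignment exists.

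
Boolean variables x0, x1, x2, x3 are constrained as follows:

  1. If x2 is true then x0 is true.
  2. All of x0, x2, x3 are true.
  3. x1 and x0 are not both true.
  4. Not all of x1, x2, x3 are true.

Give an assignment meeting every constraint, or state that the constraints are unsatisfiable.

x0 = True, x1 = False, x2 = True, x3 = True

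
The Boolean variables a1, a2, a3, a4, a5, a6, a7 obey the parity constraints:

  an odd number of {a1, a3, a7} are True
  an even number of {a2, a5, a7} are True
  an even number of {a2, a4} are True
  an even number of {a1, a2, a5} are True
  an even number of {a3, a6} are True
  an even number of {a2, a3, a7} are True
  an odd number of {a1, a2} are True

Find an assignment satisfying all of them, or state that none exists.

a1=T, a2=F, a3=T, a4=F, a5=T, a6=T, a7=T

{a1, a3, a7}: 3 true → odd ✓
{a2, a5, a7}: 2 true → even ✓
{a2, a4}: 0 true → even ✓
{a1, a2, a5}: 2 true → even ✓
{a3, a6}: 2 true → even ✓
{a2, a3, a7}: 2 true → even ✓
{a1, a2}: 1 true → odd ✓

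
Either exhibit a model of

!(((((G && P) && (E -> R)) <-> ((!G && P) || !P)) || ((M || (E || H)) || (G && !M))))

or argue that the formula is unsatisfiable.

H: False, E: False, M: False, G: False, R: False, P: False

  !(((((G && P) && (E -> R)) <-> ((!G && P) || !P)) || ((M || (E || H)) || (G && !M)))) = True
    (((G && P) && (E -> R)) <-> ((!G && P) || !P)) || ((M || (E || H)) || (G && !M)) = False
      ((G && P) && (E -> R)) <-> ((!G && P) || !P) = False
        (G && P) && (E -> R) = False
          G && P = False
          E -> R = True
        (!G && P) || !P = True
          !G && P = False
            !G = True
          !P = True
      (M || (E || H)) || (G && !M) = False
        M || (E || H) = False
          E || H = False
        G && !M = False
          !M = True
The formula evaluates to True.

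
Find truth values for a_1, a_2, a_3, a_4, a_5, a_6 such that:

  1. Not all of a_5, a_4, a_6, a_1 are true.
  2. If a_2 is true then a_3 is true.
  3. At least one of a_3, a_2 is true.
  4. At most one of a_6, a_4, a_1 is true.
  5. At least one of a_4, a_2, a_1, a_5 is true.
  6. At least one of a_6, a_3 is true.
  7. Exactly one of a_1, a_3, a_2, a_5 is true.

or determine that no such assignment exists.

a_1: False, a_2: False, a_3: True, a_4: True, a_5: False, a_6: False

  (1) {a_5, a_4, a_6, a_1}: 1/4 true — not all ✓
  (2) a_2=F ⇒ a_3: vacuous ✓
  (3) {a_3, a_2}: 1 true — at least one ✓
  (4) {a_6, a_4, a_1}: 1 true — at most one ✓
  (5) {a_4, a_2, a_1, a_5}: 1 true — at least one ✓
  (6) {a_6, a_3}: 1 true — at least one ✓
  (7) {a_1, a_3, a_2, a_5}: 1 true — exactly one ✓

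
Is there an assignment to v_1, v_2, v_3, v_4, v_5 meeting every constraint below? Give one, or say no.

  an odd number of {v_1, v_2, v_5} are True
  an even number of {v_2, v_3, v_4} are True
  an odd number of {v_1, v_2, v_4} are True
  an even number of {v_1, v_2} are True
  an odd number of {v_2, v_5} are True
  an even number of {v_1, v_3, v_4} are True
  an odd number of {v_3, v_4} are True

Adding constraints 1, 2, 4, 5, 7 mod 2: every variable appears an even number of times on the left, so the left side is 0.
But the right sides sum to 1 (mod 2). 0 ≠ 1 — the system is inconsistent.

The formula is unsatisfiable.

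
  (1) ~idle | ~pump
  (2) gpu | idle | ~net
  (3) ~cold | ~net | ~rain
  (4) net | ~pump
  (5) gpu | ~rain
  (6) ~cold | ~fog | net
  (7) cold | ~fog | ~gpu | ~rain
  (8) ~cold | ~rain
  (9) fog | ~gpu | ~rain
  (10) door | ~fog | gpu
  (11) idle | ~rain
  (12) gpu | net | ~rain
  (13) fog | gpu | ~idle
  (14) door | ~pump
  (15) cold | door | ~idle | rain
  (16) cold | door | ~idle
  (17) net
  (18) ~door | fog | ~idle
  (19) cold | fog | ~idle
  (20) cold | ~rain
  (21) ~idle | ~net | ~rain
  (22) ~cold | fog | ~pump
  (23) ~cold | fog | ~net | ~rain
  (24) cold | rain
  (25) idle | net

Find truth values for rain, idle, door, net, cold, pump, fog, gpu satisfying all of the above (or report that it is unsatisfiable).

Unit clause (net) forces net = True.
Try rain = True:
  (~cold | ~net | ~rain) forces cold = False.
  clause (cold | ~rain) is falsified — backtrack.
So rain = False.
  then (cold | rain) forces cold = True.
Set idle = True.
  then (~idle | ~pump) forces pump = False.
Set door = True.
  then (~door | fog | ~idle) forces fog = True.
Set gpu = False.
All clauses satisfied.

rain = False; idle = True; door = True; net = True; cold = True; pump = False; fog = True; gpu = False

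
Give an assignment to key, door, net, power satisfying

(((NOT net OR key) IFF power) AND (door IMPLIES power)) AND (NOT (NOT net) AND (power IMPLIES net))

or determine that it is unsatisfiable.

key: True; door: False; net: True; power: True

  ((NOT net OR key) IFF power) AND (door IMPLIES power) = True
    (NOT net OR key) IFF power = True
      NOT net OR key = True
        NOT net = False
    door IMPLIES power = True
  NOT (NOT net) AND (power IMPLIES net) = True
    NOT (NOT net) = True
      NOT net = False
    power IMPLIES net = True
Both conjuncts True, so the formula holds.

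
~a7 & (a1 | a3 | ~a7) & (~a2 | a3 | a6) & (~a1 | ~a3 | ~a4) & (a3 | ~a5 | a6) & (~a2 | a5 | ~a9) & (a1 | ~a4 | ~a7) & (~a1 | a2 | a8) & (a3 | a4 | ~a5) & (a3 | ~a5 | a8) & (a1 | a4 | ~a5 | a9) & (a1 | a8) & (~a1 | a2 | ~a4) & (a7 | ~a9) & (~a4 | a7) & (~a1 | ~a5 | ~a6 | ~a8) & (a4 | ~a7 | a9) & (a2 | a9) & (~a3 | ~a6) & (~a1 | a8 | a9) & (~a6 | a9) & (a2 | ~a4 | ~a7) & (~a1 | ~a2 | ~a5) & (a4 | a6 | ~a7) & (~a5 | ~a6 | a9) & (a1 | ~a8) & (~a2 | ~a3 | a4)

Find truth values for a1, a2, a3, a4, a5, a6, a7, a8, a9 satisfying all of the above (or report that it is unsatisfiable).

UNSATISFIABLE

Case a7 = True:
  Clause (~a7) is falsified — contradiction.
Case a7 = False:
  (a7 | ~a9) forces a9 = False.
  (~a4 | a7) forces a4 = False.
  (a2 | a9) forces a2 = True.
  (~a6 | a9) forces a6 = False.
  (~a2 | a3 | a6) forces a3 = True.
  Clause (~a2 | ~a3 | a4) is falsified — contradiction.
Both cases fail, so the formula is unsatisfiable.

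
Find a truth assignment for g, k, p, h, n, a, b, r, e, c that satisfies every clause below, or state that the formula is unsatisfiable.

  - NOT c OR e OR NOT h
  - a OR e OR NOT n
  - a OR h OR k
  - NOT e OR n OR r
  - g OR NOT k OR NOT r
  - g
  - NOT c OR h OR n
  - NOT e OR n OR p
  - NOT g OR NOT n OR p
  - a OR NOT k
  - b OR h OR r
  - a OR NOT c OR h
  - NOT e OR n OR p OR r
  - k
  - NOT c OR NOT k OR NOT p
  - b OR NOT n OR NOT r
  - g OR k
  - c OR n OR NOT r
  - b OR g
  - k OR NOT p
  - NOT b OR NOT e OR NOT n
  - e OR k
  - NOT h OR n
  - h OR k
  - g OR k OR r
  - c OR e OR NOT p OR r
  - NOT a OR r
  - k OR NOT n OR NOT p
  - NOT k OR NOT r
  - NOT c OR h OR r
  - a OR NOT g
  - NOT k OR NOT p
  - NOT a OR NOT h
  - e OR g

Unsatisfiable — no assignment works.

Case g = True:
  (k) forces k = True.
  (a OR NOT k) forces a = True.
  (NOT a OR r) forces r = True.
  Clause (NOT k OR NOT r) is falsified — contradiction.
Case g = False:
  Clause (g) is falsified — contradiction.
Both cases fail, so the formula is unsatisfiable.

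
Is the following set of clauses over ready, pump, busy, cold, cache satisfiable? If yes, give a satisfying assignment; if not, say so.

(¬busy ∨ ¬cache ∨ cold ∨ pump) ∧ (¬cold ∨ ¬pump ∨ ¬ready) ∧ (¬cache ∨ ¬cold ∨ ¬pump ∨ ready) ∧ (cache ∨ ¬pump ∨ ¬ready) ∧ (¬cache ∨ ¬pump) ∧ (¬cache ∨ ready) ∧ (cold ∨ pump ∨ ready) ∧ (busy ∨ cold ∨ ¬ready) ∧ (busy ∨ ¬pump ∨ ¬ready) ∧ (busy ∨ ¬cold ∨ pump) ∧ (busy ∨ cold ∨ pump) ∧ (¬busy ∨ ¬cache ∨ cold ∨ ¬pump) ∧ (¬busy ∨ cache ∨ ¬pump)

Set ready = False.
  then (¬cache ∨ ready) forces cache = False.
Set pump = False.
  then (cold ∨ pump ∨ ready) forces cold = True.
  then (busy ∨ ¬cold ∨ pump) forces busy = True.
All clauses satisfied.

ready = False; pump = False; busy = True; cold = True; cache = False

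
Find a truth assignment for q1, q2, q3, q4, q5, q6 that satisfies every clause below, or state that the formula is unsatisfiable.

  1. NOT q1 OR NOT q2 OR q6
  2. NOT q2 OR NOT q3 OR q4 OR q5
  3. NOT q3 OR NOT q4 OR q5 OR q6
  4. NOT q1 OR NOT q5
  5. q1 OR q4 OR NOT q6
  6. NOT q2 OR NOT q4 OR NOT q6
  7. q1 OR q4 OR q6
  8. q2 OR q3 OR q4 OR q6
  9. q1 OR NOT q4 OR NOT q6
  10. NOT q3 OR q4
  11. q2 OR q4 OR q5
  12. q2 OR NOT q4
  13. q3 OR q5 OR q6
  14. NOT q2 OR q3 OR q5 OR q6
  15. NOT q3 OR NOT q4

Set q1 = True.
  then (NOT q1 OR NOT q5) forces q5 = False.
Try q2 = False:
  (q2 OR q4 OR q5) forces q4 = True.
  clause (q2 OR NOT q4) is falsified — backtrack.
So q2 = True.
  then (NOT q1 OR NOT q2 OR q6) forces q6 = True.
  then (NOT q2 OR NOT q4 OR NOT q6) forces q4 = False.
  then (NOT q3 OR q4) forces q3 = False.
All clauses satisfied.

q1 = True, q2 = True, q3 = False, q4 = False, q5 = False, q6 = True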